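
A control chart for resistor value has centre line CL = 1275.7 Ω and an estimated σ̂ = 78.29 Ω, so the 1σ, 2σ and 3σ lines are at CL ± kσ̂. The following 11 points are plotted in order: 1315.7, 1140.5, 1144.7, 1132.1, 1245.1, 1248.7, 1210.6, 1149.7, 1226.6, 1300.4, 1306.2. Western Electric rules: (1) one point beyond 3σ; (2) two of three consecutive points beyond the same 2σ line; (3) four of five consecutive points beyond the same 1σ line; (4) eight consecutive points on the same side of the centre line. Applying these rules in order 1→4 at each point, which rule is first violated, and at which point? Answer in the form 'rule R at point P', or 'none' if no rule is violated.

Zone of each point (C = within 1σ̂, B = 1σ̂–2σ̂, A = 2σ̂–3σ̂, * = beyond 3σ̂; sign = side of CL): 1:+C, 2:-B, 3:-B, 4:-B, 5:-C, 6:-C, 7:-C, 8:-B, 9:-C, 10:+C, 11:+C
Rule 4 (eight consecutive points on the same side of the centre line) is satisfied at point 9.

rule 4 at point 9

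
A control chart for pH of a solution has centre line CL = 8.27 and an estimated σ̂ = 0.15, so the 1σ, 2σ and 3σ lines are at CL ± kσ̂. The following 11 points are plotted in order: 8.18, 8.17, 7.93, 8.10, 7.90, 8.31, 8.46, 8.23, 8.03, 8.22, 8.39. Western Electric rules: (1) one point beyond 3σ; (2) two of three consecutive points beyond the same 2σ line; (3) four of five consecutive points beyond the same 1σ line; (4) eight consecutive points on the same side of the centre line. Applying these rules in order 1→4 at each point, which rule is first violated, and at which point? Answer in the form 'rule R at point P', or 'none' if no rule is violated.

Zone of each point (C = within 1σ̂, B = 1σ̂–2σ̂, A = 2σ̂–3σ̂, * = beyond 3σ̂; sign = side of CL): 1:-C, 2:-C, 3:-A, 4:-B, 5:-A, 6:+C, 7:+B, 8:-C, 9:-B, 10:-C, 11:+C
Rule 2 (two of three consecutive points beyond the same 2σ limit) is satisfied at point 5.

rule 2 at point 5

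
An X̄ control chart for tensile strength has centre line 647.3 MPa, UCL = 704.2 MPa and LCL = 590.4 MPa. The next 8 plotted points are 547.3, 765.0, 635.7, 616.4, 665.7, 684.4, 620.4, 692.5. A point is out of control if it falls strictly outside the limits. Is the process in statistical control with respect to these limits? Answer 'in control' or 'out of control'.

out of control

Compare each point to [590.4, 704.2]: sample 1 = 547.3 < LCL; sample 2 = 765.0 > UCL.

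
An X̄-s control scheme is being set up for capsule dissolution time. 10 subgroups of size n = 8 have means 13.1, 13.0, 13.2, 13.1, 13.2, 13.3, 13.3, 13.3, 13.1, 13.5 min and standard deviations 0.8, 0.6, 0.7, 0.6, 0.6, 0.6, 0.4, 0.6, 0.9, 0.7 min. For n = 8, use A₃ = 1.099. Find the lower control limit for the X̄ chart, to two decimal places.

12.50

X̄̄ = (13.1 + 13.0 + 13.2 + 13.1 + 13.2 + 13.3 + 13.3 + 13.3 + 13.1 + 13.5) / 10 = 13.2100
s̄ = (0.8 + 0.6 + 0.7 + 0.6 + 0.6 + 0.6 + 0.4 + 0.6 + 0.9 + 0.7) / 10 = 0.6500
LCL = X̄̄ − A₃·s̄ = 13.2100 − 1.099 × 0.6500 = 12.4956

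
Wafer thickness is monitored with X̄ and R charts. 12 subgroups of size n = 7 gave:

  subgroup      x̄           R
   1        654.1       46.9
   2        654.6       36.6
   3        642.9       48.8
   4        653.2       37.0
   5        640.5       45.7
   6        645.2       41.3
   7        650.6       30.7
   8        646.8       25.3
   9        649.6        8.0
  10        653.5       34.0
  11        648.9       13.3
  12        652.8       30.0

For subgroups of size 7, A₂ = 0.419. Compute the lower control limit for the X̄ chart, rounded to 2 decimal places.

X̄̄ = (654.1 + 654.6 + 642.9 + 653.2 + 640.5 + 645.2 + 650.6 + 646.8 + 649.6 + 653.5 + 648.9 + 652.8) / 12 = 7792.7000 / 12 = 649.3917
R̄ = (46.9 + 36.6 + 48.8 + 37.0 + 45.7 + 41.3 + 30.7 + 25.3 + 8.0 + 34.0 + 13.3 + 30.0) / 12 = 397.6000 / 12 = 33.1333
LCL = X̄̄ − A₂·R̄ = 649.3917 − 0.419 × 33.1333 = 635.5088

635.51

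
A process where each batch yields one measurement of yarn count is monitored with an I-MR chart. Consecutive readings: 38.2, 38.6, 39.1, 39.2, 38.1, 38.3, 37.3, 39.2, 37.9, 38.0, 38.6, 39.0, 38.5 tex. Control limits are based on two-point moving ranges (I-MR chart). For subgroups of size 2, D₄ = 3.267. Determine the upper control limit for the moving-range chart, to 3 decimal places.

Moving ranges: 0.4, 0.5, 0.1, 1.1, 0.2, 1.0, 1.9, 1.3, 0.1, 0.6, 0.4, 0.5; M̄R̄ = 8.1000 / 12 = 0.6750
UCL_MR = D₄·M̄R̄ = 3.267 × 0.6750 = 2.2052

2.205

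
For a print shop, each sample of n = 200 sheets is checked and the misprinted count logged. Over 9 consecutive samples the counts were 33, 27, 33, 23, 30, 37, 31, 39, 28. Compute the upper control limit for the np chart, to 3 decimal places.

p̄ = Σdᵢ / (k·n) = 281 / (9 × 200) = 0.15611
UCL = np̄ + 3·√(np̄(1−p̄)) = 31.2222 + 3 × √(31.2222×0.84389) = 31.2222 + 3 × 5.1330 = 46.6213

46.621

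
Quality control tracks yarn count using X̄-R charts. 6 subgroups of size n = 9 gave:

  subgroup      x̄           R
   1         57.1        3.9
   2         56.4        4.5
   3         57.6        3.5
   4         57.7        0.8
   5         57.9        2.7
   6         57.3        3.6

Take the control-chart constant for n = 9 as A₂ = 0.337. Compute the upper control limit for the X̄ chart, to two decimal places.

X̄̄ = (57.1 + 56.4 + 57.6 + 57.7 + 57.9 + 57.3) / 6 = 344.0000 / 6 = 57.3333
R̄ = (3.9 + 4.5 + 3.5 + 0.8 + 2.7 + 3.6) / 6 = 19.0000 / 6 = 3.1667
UCL = X̄̄ + A₂·R̄ = 57.3333 + 0.337 × 3.1667 = 58.4005

58.40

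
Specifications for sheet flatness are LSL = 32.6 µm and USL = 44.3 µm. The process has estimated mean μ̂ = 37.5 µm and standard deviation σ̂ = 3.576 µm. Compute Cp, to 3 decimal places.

Cp = (USL − LSL) / (6σ̂) = (44.3 − 32.6) / (6 × 3.576) = 11.7000 / 21.4560 = 0.5453

0.545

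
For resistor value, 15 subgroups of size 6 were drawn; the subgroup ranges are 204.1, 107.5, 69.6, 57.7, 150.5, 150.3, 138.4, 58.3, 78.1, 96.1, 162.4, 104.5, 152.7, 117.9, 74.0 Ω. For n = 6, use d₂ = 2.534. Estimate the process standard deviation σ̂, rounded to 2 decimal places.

45.31

R̄ = (204.1 + 107.5 + 69.6 + 57.7 + 150.5 + 150.3 + 138.4 + 58.3 + 78.1 + 96.1 + 162.4 + 104.5 + 152.7 + 117.9 + 74.0) / 15 = 114.8067
σ̂ = R̄ / d₂ = 114.8067 / 2.534 = 45.3065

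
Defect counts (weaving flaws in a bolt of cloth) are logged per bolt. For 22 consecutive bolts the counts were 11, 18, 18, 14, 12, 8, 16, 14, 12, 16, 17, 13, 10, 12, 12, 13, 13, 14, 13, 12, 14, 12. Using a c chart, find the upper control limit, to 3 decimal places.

c̄ = (11 + 18 + 18 + 14 + 12 + 8 + 16 + 14 + 12 + 16 + 17 + 13 + 10 + 12 + 12 + 13 + 13 + 14 + 13 + 12 + 14 + 12) / 22 = 294 / 22 = 13.3636
UCL = c̄ + 3√c̄ = 13.3636 + 3 × √13.3636 = 13.3636 + 3 × 3.6556 = 24.3305

24.331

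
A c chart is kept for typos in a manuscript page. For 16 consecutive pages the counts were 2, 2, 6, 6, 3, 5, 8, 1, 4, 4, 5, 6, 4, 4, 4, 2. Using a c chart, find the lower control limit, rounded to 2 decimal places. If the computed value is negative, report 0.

c̄ = (2 + 2 + 6 + 6 + 3 + 5 + 8 + 1 + 4 + 4 + 5 + 6 + 4 + 4 + 4 + 2) / 16 = 66 / 16 = 4.1250
LCL = c̄ − 3√c̄ = 4.1250 − 3 × 2.0310 = -1.9680 → 0 (cannot be negative)

0.00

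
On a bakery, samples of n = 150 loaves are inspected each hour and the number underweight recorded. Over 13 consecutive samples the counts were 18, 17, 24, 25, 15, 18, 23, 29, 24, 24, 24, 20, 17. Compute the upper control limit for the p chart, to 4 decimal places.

p̄ = Σdᵢ / (k·n) = 278 / (13 × 150) = 0.14256
UCL = p̄ + 3·√(p̄(1−p̄)/n) = 0.14256 + 3 × √(0.14256×0.85744/150) = 0.14256 + 3 × 0.02855 = 0.22821

0.2282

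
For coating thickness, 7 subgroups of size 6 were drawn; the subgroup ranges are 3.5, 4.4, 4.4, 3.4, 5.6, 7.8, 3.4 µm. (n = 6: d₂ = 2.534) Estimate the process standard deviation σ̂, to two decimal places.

1.83

R̄ = (3.5 + 4.4 + 4.4 + 3.4 + 5.6 + 7.8 + 3.4) / 7 = 4.6429
σ̂ = R̄ / d₂ = 4.6429 / 2.534 = 1.8322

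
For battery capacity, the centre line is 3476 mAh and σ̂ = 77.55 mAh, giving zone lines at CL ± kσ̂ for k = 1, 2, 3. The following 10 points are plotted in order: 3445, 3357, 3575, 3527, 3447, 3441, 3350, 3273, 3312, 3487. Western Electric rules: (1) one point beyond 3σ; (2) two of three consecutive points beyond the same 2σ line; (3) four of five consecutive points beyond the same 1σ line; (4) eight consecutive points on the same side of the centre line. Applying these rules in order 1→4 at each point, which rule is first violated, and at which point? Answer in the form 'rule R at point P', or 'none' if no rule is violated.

Zone of each point (C = within 1σ̂, B = 1σ̂–2σ̂, A = 2σ̂–3σ̂, * = beyond 3σ̂; sign = side of CL): 1:-C, 2:-B, 3:+B, 4:+C, 5:-C, 6:-C, 7:-B, 8:-A, 9:-A, 10:+C
Rule 2 (two of three consecutive points beyond the same 2σ limit) is satisfied at point 9.

rule 2 at point 9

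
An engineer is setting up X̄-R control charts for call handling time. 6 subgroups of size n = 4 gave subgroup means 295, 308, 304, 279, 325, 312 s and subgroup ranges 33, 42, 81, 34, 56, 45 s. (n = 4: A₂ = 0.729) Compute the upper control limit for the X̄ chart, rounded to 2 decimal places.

X̄̄ = (295 + 308 + 304 + 279 + 325 + 312) / 6 = 1823.0000 / 6 = 303.8333
R̄ = (33 + 42 + 81 + 34 + 56 + 45) / 6 = 291.0000 / 6 = 48.5000
UCL = X̄̄ + A₂·R̄ = 303.8333 + 0.729 × 48.5000 = 339.1898

339.19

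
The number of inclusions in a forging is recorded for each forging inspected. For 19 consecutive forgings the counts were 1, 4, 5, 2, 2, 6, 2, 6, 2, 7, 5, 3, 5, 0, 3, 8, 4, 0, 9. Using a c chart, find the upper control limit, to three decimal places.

c̄ = (1 + 4 + 5 + 2 + 2 + 6 + 2 + 6 + 2 + 7 + 5 + 3 + 5 + 0 + 3 + 8 + 4 + 0 + 9) / 19 = 74 / 19 = 3.8947
UCL = c̄ + 3√c̄ = 3.8947 + 3 × √3.8947 = 3.8947 + 3 × 1.9735 = 9.8153

9.815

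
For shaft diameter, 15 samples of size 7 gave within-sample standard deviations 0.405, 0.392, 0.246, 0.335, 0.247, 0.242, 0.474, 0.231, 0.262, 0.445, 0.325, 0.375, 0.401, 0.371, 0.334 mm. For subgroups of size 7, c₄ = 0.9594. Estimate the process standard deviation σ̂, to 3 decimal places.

s̄ = (0.405 + 0.392 + 0.246 + 0.335 + 0.247 + 0.242 + 0.474 + 0.231 + 0.262 + 0.445 + 0.325 + 0.375 + 0.401 + 0.371 + 0.334) / 15 = 0.3390
σ̂ = s̄ / c₄ = 0.3390 / 0.9594 = 0.3533

0.353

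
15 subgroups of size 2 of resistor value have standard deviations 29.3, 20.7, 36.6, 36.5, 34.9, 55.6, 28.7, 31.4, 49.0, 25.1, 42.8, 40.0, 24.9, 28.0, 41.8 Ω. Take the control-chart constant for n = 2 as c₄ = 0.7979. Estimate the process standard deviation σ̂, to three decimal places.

43.890

s̄ = (29.3 + 20.7 + 36.6 + 36.5 + 34.9 + 55.6 + 28.7 + 31.4 + 49.0 + 25.1 + 42.8 + 40.0 + 24.9 + 28.0 + 41.8) / 15 = 35.0200
σ̂ = s̄ / c₄ = 35.0200 / 0.7979 = 43.8902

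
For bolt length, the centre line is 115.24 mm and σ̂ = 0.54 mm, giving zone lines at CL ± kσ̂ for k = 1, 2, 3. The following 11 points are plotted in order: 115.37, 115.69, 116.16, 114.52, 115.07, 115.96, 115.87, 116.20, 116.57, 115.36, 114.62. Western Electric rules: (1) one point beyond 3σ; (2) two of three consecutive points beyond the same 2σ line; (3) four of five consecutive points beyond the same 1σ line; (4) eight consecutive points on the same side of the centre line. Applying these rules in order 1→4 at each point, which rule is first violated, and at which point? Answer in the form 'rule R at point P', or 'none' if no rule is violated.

Zone of each point (C = within 1σ̂, B = 1σ̂–2σ̂, A = 2σ̂–3σ̂, * = beyond 3σ̂; sign = side of CL): 1:+C, 2:+C, 3:+B, 4:-B, 5:-C, 6:+B, 7:+B, 8:+B, 9:+A, 10:+C, 11:-B
Rule 3 (four of five consecutive points beyond the same 1σ limit) is satisfied at point 9.

rule 3 at point 9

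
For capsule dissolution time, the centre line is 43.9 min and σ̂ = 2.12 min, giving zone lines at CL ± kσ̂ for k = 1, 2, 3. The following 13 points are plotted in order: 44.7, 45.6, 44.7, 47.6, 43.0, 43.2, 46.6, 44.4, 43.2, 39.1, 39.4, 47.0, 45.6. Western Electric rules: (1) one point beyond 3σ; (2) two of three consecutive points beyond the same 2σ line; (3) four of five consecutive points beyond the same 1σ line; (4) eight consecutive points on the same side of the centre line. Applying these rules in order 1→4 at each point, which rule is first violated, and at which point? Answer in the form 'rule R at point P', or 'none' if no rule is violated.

rule 2 at point 11

Zone of each point (C = within 1σ̂, B = 1σ̂–2σ̂, A = 2σ̂–3σ̂, * = beyond 3σ̂; sign = side of CL): 1:+C, 2:+C, 3:+C, 4:+B, 5:-C, 6:-C, 7:+B, 8:+C, 9:-C, 10:-A, 11:-A, 12:+B, 13:+C
Rule 2 (two of three consecutive points beyond the same 2σ limit) is satisfied at point 11.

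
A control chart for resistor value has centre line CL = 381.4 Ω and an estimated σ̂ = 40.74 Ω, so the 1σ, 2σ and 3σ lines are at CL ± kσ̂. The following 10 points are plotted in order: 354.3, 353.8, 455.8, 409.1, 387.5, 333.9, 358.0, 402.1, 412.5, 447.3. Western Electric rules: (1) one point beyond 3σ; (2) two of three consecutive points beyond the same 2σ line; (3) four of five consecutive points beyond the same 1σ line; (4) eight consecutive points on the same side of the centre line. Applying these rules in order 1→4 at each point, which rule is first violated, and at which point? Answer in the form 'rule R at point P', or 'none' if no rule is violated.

none

Zone of each point (C = within 1σ̂, B = 1σ̂–2σ̂, A = 2σ̂–3σ̂, * = beyond 3σ̂; sign = side of CL): 1:-C, 2:-C, 3:+B, 4:+C, 5:+C, 6:-B, 7:-C, 8:+C, 9:+C, 10:+B
No rule fires across all 10 points.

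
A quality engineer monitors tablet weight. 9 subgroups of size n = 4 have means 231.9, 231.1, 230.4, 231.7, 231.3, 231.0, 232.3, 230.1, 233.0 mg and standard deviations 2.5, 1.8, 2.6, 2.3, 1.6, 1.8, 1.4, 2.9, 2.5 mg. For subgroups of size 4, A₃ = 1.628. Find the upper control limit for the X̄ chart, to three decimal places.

X̄̄ = (231.9 + 231.1 + 230.4 + 231.7 + 231.3 + 231.0 + 232.3 + 230.1 + 233.0) / 9 = 231.4222
s̄ = (2.5 + 1.8 + 2.6 + 2.3 + 1.6 + 1.8 + 1.4 + 2.9 + 2.5) / 9 = 2.1556
UCL = X̄̄ + A₃·s̄ = 231.4222 + 1.628 × 2.1556 = 234.9315

234.931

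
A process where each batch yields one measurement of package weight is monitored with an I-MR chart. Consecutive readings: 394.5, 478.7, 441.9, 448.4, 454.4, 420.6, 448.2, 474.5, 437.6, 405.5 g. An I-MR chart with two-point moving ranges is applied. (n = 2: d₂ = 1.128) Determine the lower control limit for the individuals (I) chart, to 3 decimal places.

X̄ = (394.5 + 478.7 + 441.9 + 448.4 + 454.4 + 420.6 + 448.2 + 474.5 + 437.6 + 405.5) / 10 = 440.4300
Moving ranges: 84.2, 36.8, 6.5, 6.0, 33.8, 27.6, 26.3, 36.9, 32.1; M̄R̄ = 290.2000 / 9 = 32.2444
LCL = X̄ − 3·M̄R̄/d₂ = 440.4300 − 3 × 32.2444 / 1.128 = 354.6735

354.673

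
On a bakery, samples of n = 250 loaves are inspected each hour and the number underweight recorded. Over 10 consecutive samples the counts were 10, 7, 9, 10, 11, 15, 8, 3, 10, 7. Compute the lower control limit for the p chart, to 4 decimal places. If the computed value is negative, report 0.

0.0007

p̄ = Σdᵢ / (k·n) = 90 / (10 × 250) = 0.03600
LCL = p̄ − 3·√(p̄(1−p̄)/n) = 0.03600 − 3 × 0.01178 = 0.00065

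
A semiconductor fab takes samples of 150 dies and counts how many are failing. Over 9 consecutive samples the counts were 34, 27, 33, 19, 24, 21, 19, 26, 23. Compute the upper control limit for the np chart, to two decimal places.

38.83

p̄ = Σdᵢ / (k·n) = 226 / (9 × 150) = 0.16741
UCL = np̄ + 3·√(np̄(1−p̄)) = 25.1111 + 3 × √(25.1111×0.83259) = 25.1111 + 3 × 4.5725 = 38.8285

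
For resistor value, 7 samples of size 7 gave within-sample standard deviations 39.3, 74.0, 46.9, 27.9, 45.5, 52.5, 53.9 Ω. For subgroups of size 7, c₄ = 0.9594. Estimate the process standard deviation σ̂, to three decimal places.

s̄ = (39.3 + 74.0 + 46.9 + 27.9 + 45.5 + 52.5 + 53.9) / 7 = 48.5714
σ̂ = s̄ / c₄ = 48.5714 / 0.9594 = 50.6269

50.627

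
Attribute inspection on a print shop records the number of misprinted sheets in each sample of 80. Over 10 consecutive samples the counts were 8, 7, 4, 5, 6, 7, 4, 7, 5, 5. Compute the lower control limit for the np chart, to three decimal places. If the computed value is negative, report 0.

0.000

p̄ = Σdᵢ / (k·n) = 58 / (10 × 80) = 0.07250
LCL = np̄ − 3·√(np̄(1−p̄)) = 5.8000 − 3 × 2.3194 = -1.1581 → 0 (negative, so LCL = 0)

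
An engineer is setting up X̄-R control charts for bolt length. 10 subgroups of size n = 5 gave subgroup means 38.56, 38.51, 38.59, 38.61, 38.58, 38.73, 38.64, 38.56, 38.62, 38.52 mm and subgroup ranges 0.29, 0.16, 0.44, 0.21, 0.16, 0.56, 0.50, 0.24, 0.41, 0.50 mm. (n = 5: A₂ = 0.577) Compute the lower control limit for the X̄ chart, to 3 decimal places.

38.392

X̄̄ = (38.56 + 38.51 + 38.59 + 38.61 + 38.58 + 38.73 + 38.64 + 38.56 + 38.62 + 38.52) / 10 = 385.9200 / 10 = 38.5920
R̄ = (0.29 + 0.16 + 0.44 + 0.21 + 0.16 + 0.56 + 0.50 + 0.24 + 0.41 + 0.50) / 10 = 3.4700 / 10 = 0.3470
LCL = X̄̄ − A₂·R̄ = 38.5920 − 0.577 × 0.3470 = 38.3918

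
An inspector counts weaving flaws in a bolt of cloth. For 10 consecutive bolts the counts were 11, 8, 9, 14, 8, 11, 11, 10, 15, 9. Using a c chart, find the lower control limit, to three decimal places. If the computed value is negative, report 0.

0.833

c̄ = (11 + 8 + 9 + 14 + 8 + 11 + 11 + 10 + 15 + 9) / 10 = 106 / 10 = 10.6000
LCL = c̄ − 3√c̄ = 10.6000 − 3 × 3.2558 = 0.8327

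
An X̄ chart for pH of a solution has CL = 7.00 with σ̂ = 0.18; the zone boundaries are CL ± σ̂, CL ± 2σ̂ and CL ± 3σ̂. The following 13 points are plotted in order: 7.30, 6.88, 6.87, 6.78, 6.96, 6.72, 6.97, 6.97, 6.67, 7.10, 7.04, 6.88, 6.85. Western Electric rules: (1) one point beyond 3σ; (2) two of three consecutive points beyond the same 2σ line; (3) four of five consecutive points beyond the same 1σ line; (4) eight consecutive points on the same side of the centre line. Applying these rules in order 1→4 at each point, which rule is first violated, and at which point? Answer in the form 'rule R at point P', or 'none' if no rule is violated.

rule 4 at point 9

Zone of each point (C = within 1σ̂, B = 1σ̂–2σ̂, A = 2σ̂–3σ̂, * = beyond 3σ̂; sign = side of CL): 1:+B, 2:-C, 3:-C, 4:-B, 5:-C, 6:-B, 7:-C, 8:-C, 9:-B, 10:+C, 11:+C, 12:-C, 13:-C
Rule 4 (eight consecutive points on the same side of the centre line) is satisfied at point 9.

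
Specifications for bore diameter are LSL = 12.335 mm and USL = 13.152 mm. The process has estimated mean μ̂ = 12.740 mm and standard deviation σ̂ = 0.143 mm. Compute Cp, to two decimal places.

Cp = (USL − LSL) / (6σ̂) = (13.152 − 12.335) / (6 × 0.143) = 0.8170 / 0.8580 = 0.9522

0.95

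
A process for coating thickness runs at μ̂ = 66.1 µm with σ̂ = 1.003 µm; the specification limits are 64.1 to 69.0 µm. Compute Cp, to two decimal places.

Cp = (USL − LSL) / (6σ̂) = (69.0 − 64.1) / (6 × 1.003) = 4.9000 / 6.0180 = 0.8142

0.81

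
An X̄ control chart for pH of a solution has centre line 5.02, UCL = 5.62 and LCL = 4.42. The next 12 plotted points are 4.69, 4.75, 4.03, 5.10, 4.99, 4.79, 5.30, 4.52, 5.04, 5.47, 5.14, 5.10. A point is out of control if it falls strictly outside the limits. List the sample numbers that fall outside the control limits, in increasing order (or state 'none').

3

Compare each point to [4.42, 5.62]: sample 3 = 4.03 < LCL.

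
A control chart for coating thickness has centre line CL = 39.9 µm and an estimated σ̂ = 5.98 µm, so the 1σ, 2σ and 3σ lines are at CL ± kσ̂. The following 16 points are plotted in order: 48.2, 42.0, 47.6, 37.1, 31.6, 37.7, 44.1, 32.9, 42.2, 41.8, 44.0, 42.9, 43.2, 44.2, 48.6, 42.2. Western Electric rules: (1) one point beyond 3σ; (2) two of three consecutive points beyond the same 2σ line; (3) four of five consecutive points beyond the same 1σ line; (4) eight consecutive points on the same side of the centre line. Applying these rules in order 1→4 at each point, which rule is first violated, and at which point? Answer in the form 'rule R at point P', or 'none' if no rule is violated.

rule 4 at point 16

Zone of each point (C = within 1σ̂, B = 1σ̂–2σ̂, A = 2σ̂–3σ̂, * = beyond 3σ̂; sign = side of CL): 1:+B, 2:+C, 3:+B, 4:-C, 5:-B, 6:-C, 7:+C, 8:-B, 9:+C, 10:+C, 11:+C, 12:+C, 13:+C, 14:+C, 15:+B, 16:+C
Rule 4 (eight consecutive points on the same side of the centre line) is satisfied at point 16.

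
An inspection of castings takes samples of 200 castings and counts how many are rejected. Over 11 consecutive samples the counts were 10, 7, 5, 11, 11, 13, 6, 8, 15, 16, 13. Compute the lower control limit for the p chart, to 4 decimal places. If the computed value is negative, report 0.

p̄ = Σdᵢ / (k·n) = 115 / (11 × 200) = 0.05227
LCL = p̄ − 3·√(p̄(1−p̄)/n) = 0.05227 − 3 × 0.01574 = 0.00506

0.0051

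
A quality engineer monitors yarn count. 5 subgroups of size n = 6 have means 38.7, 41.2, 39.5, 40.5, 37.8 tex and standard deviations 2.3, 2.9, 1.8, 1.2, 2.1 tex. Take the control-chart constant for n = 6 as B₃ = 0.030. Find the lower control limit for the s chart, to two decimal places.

s̄ = (2.3 + 2.9 + 1.8 + 1.2 + 2.1) / 5 = 2.0600
LCL_s = B₃·s̄ = 0.030 × 2.0600 = 0.0618

0.06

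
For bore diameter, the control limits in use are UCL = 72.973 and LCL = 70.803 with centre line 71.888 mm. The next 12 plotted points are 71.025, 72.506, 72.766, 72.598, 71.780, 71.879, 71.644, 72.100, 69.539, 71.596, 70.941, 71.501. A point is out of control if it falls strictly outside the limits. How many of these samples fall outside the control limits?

1

Compare each point to [70.803, 72.973]: sample 9 = 69.539 < LCL.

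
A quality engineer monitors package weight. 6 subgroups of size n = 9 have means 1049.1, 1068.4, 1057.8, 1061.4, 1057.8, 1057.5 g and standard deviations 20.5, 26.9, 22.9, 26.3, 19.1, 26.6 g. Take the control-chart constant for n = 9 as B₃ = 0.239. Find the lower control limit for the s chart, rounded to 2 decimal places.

5.67

s̄ = (20.5 + 26.9 + 22.9 + 26.3 + 19.1 + 26.6) / 6 = 23.7167
LCL_s = B₃·s̄ = 0.239 × 23.7167 = 5.6683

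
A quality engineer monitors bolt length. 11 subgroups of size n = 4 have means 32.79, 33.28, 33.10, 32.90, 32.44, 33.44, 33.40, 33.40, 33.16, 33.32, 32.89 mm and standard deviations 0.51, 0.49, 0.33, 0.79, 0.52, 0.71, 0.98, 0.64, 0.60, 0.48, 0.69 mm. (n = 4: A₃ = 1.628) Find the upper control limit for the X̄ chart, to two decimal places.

34.10

X̄̄ = (32.79 + 33.28 + 33.10 + 32.90 + 32.44 + 33.44 + 33.40 + 33.40 + 33.16 + 33.32 + 32.89) / 11 = 33.1018
s̄ = (0.51 + 0.49 + 0.33 + 0.79 + 0.52 + 0.71 + 0.98 + 0.64 + 0.60 + 0.48 + 0.69) / 11 = 0.6127
UCL = X̄̄ + A₃·s̄ = 33.1018 + 1.628 × 0.6127 = 34.0993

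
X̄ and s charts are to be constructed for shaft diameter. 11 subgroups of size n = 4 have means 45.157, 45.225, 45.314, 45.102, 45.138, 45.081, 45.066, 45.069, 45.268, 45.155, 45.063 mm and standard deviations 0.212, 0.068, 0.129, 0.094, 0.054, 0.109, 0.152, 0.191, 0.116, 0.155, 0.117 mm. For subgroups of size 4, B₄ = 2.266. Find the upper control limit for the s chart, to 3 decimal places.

s̄ = (0.212 + 0.068 + 0.129 + 0.094 + 0.054 + 0.109 + 0.152 + 0.191 + 0.116 + 0.155 + 0.117) / 11 = 0.1270
UCL_s = B₄·s̄ = 2.266 × 0.1270 = 0.2878

0.288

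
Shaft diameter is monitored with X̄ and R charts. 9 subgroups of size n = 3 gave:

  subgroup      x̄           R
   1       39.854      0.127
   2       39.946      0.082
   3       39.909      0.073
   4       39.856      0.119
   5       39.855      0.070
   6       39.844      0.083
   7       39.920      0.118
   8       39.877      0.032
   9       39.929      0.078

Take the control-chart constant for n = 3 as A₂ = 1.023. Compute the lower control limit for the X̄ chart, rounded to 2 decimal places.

39.80

X̄̄ = (39.854 + 39.946 + 39.909 + 39.856 + 39.855 + 39.844 + 39.920 + 39.877 + 39.929) / 9 = 358.9900 / 9 = 39.8878
R̄ = (0.127 + 0.082 + 0.073 + 0.119 + 0.070 + 0.083 + 0.118 + 0.032 + 0.078) / 9 = 0.7820 / 9 = 0.0869
LCL = X̄̄ − A₂·R̄ = 39.8878 − 1.023 × 0.0869 = 39.7989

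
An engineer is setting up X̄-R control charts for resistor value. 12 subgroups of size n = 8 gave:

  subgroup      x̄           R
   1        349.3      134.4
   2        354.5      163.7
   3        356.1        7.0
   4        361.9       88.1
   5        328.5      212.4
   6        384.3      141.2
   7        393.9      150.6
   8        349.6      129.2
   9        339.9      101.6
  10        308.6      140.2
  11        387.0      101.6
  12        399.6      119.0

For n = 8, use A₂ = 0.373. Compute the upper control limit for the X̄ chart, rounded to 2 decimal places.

405.72

X̄̄ = (349.3 + 354.5 + 356.1 + 361.9 + 328.5 + 384.3 + 393.9 + 349.6 + 339.9 + 308.6 + 387.0 + 399.6) / 12 = 4313.2000 / 12 = 359.4333
R̄ = (134.4 + 163.7 + 7.0 + 88.1 + 212.4 + 141.2 + 150.6 + 129.2 + 101.6 + 140.2 + 101.6 + 119.0) / 12 = 1489.0000 / 12 = 124.0833
UCL = X̄̄ + A₂·R̄ = 359.4333 + 0.373 × 124.0833 = 405.7164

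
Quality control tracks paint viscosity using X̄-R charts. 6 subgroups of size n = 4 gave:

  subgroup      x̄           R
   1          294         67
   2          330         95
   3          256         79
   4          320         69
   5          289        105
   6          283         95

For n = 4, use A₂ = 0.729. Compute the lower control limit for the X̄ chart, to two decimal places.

233.37

X̄̄ = (294 + 330 + 256 + 320 + 289 + 283) / 6 = 1772.0000 / 6 = 295.3333
R̄ = (67 + 95 + 79 + 69 + 105 + 95) / 6 = 510.0000 / 6 = 85.0000
LCL = X̄̄ − A₂·R̄ = 295.3333 − 0.729 × 85.0000 = 233.3683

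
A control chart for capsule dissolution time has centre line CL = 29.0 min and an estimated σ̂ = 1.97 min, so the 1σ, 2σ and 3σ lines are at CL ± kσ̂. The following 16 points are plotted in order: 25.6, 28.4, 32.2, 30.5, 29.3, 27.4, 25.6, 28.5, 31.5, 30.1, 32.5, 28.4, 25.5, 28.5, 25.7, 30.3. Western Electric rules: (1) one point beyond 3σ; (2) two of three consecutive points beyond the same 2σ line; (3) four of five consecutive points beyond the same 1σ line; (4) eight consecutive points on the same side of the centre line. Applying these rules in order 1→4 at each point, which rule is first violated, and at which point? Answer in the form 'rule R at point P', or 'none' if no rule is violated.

Zone of each point (C = within 1σ̂, B = 1σ̂–2σ̂, A = 2σ̂–3σ̂, * = beyond 3σ̂; sign = side of CL): 1:-B, 2:-C, 3:+B, 4:+C, 5:+C, 6:-C, 7:-B, 8:-C, 9:+B, 10:+C, 11:+B, 12:-C, 13:-B, 14:-C, 15:-B, 16:+C
No rule fires across all 16 points.

none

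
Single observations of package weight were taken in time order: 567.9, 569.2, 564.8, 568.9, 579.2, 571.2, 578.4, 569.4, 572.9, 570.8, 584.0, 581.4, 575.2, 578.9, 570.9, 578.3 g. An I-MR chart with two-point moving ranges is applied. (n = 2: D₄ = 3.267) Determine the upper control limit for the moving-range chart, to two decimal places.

Moving ranges: 1.3, 4.4, 4.1, 10.3, 8.0, 7.2, 9.0, 3.5, 2.1, 13.2, 2.6, 6.2, 3.7, 8.0, 7.4; M̄R̄ = 91.0000 / 15 = 6.0667
UCL_MR = D₄·M̄R̄ = 3.267 × 6.0667 = 19.8198

19.82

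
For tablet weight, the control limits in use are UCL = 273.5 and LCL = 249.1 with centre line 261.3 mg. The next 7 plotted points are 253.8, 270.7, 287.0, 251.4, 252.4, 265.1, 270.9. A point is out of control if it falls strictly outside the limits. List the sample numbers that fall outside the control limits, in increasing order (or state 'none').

Compare each point to [249.1, 273.5]: sample 3 = 287.0 > UCL.

3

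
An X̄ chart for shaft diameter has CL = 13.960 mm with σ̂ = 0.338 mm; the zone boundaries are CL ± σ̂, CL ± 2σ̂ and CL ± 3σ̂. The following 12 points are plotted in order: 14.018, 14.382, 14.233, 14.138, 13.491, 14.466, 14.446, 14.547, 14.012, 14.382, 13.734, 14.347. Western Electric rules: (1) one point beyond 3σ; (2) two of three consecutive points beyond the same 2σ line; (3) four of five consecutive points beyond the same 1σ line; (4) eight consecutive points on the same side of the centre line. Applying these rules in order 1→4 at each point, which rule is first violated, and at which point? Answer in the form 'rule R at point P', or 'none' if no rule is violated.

rule 3 at point 10

Zone of each point (C = within 1σ̂, B = 1σ̂–2σ̂, A = 2σ̂–3σ̂, * = beyond 3σ̂; sign = side of CL): 1:+C, 2:+B, 3:+C, 4:+C, 5:-B, 6:+B, 7:+B, 8:+B, 9:+C, 10:+B, 11:-C, 12:+B
Rule 3 (four of five consecutive points beyond the same 1σ limit) is satisfied at point 10.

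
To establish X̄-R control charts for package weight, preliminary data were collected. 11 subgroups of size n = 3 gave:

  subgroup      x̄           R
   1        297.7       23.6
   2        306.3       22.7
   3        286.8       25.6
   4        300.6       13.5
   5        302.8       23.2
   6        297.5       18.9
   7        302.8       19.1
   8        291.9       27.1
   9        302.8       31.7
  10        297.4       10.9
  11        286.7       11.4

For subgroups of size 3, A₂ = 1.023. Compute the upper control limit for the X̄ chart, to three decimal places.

X̄̄ = (297.7 + 306.3 + 286.8 + 300.6 + 302.8 + 297.5 + 302.8 + 291.9 + 302.8 + 297.4 + 286.7) / 11 = 3273.3000 / 11 = 297.5727
R̄ = (23.6 + 22.7 + 25.6 + 13.5 + 23.2 + 18.9 + 19.1 + 27.1 + 31.7 + 10.9 + 11.4) / 11 = 227.7000 / 11 = 20.7000
UCL = X̄̄ + A₂·R̄ = 297.5727 + 1.023 × 20.7000 = 318.7488

318.749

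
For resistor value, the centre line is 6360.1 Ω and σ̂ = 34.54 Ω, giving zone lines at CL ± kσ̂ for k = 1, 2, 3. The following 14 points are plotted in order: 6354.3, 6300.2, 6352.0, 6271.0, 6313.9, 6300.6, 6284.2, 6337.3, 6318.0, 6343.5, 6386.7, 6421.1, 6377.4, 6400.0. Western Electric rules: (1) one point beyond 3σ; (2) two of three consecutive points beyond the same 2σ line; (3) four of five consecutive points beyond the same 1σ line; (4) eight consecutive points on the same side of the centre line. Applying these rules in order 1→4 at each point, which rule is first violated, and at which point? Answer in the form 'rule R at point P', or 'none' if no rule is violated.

Zone of each point (C = within 1σ̂, B = 1σ̂–2σ̂, A = 2σ̂–3σ̂, * = beyond 3σ̂; sign = side of CL): 1:-C, 2:-B, 3:-C, 4:-A, 5:-B, 6:-B, 7:-A, 8:-C, 9:-B, 10:-C, 11:+C, 12:+B, 13:+C, 14:+B
Rule 3 (four of five consecutive points beyond the same 1σ limit) is satisfied at point 6.

rule 3 at point 6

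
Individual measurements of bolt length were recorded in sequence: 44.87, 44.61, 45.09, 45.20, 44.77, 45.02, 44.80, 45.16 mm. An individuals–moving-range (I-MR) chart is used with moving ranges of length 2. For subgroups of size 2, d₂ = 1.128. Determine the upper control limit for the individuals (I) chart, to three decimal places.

45.742

X̄ = (44.87 + 44.61 + 45.09 + 45.20 + 44.77 + 45.02 + 44.80 + 45.16) / 8 = 44.9400
Moving ranges: 0.26, 0.48, 0.11, 0.43, 0.25, 0.22, 0.36; M̄R̄ = 2.1100 / 7 = 0.3014
UCL = X̄ + 3·M̄R̄/d₂ = 44.9400 + 3 × 0.3014 / 1.128 = 45.7417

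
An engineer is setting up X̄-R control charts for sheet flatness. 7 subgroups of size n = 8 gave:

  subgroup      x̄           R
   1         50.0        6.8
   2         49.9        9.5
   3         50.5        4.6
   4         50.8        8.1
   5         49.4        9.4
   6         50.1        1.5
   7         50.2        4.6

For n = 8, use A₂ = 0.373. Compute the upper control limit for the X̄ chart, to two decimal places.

X̄̄ = (50.0 + 49.9 + 50.5 + 50.8 + 49.4 + 50.1 + 50.2) / 7 = 350.9000 / 7 = 50.1286
R̄ = (6.8 + 9.5 + 4.6 + 8.1 + 9.4 + 1.5 + 4.6) / 7 = 44.5000 / 7 = 6.3571
UCL = X̄̄ + A₂·R̄ = 50.1286 + 0.373 × 6.3571 = 52.4998

52.50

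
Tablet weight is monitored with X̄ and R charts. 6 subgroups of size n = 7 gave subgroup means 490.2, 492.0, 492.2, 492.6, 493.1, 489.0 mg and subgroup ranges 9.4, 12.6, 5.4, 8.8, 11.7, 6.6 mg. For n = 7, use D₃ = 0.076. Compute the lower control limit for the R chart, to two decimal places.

R̄ = (9.4 + 12.6 + 5.4 + 8.8 + 11.7 + 6.6) / 6 = 54.5000 / 6 = 9.0833
LCL_R = D₃·R̄ = 0.076 × 9.0833 = 0.6903

0.69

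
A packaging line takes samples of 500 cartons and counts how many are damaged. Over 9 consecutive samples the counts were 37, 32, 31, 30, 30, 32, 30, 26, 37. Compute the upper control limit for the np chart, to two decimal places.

p̄ = Σdᵢ / (k·n) = 285 / (9 × 500) = 0.06333
UCL = np̄ + 3·√(np̄(1−p̄)) = 31.6667 + 3 × √(31.6667×0.93667) = 31.6667 + 3 × 5.4462 = 48.0053

48.01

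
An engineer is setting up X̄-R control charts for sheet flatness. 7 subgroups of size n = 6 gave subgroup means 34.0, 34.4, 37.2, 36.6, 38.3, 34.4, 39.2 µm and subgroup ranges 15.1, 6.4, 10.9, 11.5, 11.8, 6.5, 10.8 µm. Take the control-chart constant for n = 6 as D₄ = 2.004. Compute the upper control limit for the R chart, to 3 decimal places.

20.899

R̄ = (15.1 + 6.4 + 10.9 + 11.5 + 11.8 + 6.5 + 10.8) / 7 = 73.0000 / 7 = 10.4286
UCL_R = D₄·R̄ = 2.004 × 10.4286 = 20.8989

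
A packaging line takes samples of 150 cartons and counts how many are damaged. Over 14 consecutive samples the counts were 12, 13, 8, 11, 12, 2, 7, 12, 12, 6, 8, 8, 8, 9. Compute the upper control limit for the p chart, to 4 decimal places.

p̄ = Σdᵢ / (k·n) = 128 / (14 × 150) = 0.06095
UCL = p̄ + 3·√(p̄(1−p̄)/n) = 0.06095 + 3 × √(0.06095×0.93905/150) = 0.06095 + 3 × 0.01953 = 0.11955

0.1196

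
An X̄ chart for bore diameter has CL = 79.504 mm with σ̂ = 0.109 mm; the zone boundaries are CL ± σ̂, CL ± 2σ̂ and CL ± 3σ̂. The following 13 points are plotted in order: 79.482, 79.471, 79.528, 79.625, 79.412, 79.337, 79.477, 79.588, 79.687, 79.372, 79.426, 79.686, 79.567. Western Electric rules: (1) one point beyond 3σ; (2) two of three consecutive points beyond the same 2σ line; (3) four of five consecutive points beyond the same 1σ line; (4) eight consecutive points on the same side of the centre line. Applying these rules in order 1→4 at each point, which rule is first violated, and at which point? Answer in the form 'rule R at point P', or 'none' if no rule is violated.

none

Zone of each point (C = within 1σ̂, B = 1σ̂–2σ̂, A = 2σ̂–3σ̂, * = beyond 3σ̂; sign = side of CL): 1:-C, 2:-C, 3:+C, 4:+B, 5:-C, 6:-B, 7:-C, 8:+C, 9:+B, 10:-B, 11:-C, 12:+B, 13:+C
No rule fires across all 13 points.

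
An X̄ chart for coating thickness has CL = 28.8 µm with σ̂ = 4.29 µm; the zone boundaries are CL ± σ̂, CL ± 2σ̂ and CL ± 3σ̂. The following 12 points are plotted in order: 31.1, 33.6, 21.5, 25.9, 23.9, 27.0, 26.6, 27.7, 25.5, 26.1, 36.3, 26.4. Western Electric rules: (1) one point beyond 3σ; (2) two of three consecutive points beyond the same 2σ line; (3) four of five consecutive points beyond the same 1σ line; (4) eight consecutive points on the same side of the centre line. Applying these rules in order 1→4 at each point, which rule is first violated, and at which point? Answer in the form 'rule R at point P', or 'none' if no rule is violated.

Zone of each point (C = within 1σ̂, B = 1σ̂–2σ̂, A = 2σ̂–3σ̂, * = beyond 3σ̂; sign = side of CL): 1:+C, 2:+B, 3:-B, 4:-C, 5:-B, 6:-C, 7:-C, 8:-C, 9:-C, 10:-C, 11:+B, 12:-C
Rule 4 (eight consecutive points on the same side of the centre line) is satisfied at point 10.

rule 4 at point 10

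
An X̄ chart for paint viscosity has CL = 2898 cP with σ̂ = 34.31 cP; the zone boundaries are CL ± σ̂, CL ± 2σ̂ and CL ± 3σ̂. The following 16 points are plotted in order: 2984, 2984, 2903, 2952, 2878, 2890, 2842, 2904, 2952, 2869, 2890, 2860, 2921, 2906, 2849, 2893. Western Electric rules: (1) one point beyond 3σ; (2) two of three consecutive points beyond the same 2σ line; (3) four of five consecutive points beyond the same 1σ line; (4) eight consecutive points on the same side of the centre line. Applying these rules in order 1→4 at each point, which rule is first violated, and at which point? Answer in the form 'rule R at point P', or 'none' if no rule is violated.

rule 2 at point 2

Zone of each point (C = within 1σ̂, B = 1σ̂–2σ̂, A = 2σ̂–3σ̂, * = beyond 3σ̂; sign = side of CL): 1:+A, 2:+A, 3:+C, 4:+B, 5:-C, 6:-C, 7:-B, 8:+C, 9:+B, 10:-C, 11:-C, 12:-B, 13:+C, 14:+C, 15:-B, 16:-C
Rule 2 (two of three consecutive points beyond the same 2σ limit) is satisfied at point 2.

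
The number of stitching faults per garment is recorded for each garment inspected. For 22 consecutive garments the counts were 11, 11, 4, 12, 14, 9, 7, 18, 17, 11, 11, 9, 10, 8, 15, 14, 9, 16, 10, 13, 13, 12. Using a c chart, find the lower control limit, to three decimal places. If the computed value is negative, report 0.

1.352

c̄ = (11 + 11 + 4 + 12 + 14 + 9 + 7 + 18 + 17 + 11 + 11 + 9 + 10 + 8 + 15 + 14 + 9 + 16 + 10 + 13 + 13 + 12) / 22 = 254 / 22 = 11.5455
LCL = c̄ − 3√c̄ = 11.5455 − 3 × 3.3979 = 1.3519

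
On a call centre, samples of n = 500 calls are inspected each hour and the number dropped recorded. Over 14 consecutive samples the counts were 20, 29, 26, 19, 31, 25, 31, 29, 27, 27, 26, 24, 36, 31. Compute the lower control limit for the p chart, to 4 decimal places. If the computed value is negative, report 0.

0.0240

p̄ = Σdᵢ / (k·n) = 381 / (14 × 500) = 0.05443
LCL = p̄ − 3·√(p̄(1−p̄)/n) = 0.05443 − 3 × 0.01015 = 0.02399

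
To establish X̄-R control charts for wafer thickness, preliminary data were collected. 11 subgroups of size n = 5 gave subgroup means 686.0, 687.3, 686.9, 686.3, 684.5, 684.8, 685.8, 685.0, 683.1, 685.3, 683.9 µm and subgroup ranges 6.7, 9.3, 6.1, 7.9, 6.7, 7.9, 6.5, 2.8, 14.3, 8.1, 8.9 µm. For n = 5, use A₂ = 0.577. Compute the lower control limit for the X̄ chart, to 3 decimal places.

X̄̄ = (686.0 + 687.3 + 686.9 + 686.3 + 684.5 + 684.8 + 685.8 + 685.0 + 683.1 + 685.3 + 683.9) / 11 = 7538.9000 / 11 = 685.3545
R̄ = (6.7 + 9.3 + 6.1 + 7.9 + 6.7 + 7.9 + 6.5 + 2.8 + 14.3 + 8.1 + 8.9) / 11 = 85.2000 / 11 = 7.7455
LCL = X̄̄ − A₂·R̄ = 685.3545 − 0.577 × 7.7455 = 680.8854

680.885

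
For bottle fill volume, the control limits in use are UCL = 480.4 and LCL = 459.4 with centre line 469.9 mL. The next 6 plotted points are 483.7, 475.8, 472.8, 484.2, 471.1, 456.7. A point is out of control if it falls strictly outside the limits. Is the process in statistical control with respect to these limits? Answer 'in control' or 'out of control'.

Compare each point to [459.4, 480.4]: sample 1 = 483.7 > UCL; sample 4 = 484.2 > UCL; sample 6 = 456.7 < LCL.

out of control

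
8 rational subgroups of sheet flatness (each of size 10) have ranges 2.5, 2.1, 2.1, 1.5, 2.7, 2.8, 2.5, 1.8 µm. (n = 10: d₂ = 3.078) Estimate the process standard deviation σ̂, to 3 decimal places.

0.731

R̄ = (2.5 + 2.1 + 2.1 + 1.5 + 2.7 + 2.8 + 2.5 + 1.8) / 8 = 2.2500
σ̂ = R̄ / d₂ = 2.2500 / 3.078 = 0.7310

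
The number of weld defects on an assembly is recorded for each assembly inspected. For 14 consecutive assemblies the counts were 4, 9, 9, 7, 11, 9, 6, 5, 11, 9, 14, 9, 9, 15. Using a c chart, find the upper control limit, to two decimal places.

18.11

c̄ = (4 + 9 + 9 + 7 + 11 + 9 + 6 + 5 + 11 + 9 + 14 + 9 + 9 + 15) / 14 = 127 / 14 = 9.0714
UCL = c̄ + 3√c̄ = 9.0714 + 3 × √9.0714 = 9.0714 + 3 × 3.0119 = 18.1071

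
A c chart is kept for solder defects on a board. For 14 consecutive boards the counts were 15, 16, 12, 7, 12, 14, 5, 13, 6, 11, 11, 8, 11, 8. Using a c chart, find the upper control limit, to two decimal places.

20.43

c̄ = (15 + 16 + 12 + 7 + 12 + 14 + 5 + 13 + 6 + 11 + 11 + 8 + 11 + 8) / 14 = 149 / 14 = 10.6429
UCL = c̄ + 3√c̄ = 10.6429 + 3 × √10.6429 = 10.6429 + 3 × 3.2623 = 20.4299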